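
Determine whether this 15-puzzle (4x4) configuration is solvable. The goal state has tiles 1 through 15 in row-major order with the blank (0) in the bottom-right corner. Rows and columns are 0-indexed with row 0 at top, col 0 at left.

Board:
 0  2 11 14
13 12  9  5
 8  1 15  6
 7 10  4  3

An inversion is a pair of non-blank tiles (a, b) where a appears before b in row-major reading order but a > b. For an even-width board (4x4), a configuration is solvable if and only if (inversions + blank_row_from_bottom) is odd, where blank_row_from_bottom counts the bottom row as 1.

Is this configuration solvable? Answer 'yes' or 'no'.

Inversions: 67
Blank is in row 0 (0-indexed from top), which is row 4 counting from the bottom (bottom = 1).
67 + 4 = 71, which is odd, so the puzzle is solvable.

Answer: yes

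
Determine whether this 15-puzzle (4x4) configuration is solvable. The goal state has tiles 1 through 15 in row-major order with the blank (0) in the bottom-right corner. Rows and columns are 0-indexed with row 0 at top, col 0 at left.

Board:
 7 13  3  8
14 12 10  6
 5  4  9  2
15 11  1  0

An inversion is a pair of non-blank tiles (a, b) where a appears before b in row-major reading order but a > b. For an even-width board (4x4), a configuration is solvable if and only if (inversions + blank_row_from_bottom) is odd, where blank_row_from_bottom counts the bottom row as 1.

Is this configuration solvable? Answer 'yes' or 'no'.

Answer: yes

Derivation:
Inversions: 62
Blank is in row 3 (0-indexed from top), which is row 1 counting from the bottom (bottom = 1).
62 + 1 = 63, which is odd, so the puzzle is solvable.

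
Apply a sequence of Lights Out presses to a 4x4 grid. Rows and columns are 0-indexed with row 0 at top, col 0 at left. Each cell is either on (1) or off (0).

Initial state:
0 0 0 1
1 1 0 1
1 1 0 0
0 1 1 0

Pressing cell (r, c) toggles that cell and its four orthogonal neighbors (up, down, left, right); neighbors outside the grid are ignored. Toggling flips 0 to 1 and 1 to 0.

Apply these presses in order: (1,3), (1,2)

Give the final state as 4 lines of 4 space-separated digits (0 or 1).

Answer: 0 0 1 0
1 0 0 1
1 1 1 1
0 1 1 0

Derivation:
After press 1 at (1,3):
0 0 0 0
1 1 1 0
1 1 0 1
0 1 1 0

After press 2 at (1,2):
0 0 1 0
1 0 0 1
1 1 1 1
0 1 1 0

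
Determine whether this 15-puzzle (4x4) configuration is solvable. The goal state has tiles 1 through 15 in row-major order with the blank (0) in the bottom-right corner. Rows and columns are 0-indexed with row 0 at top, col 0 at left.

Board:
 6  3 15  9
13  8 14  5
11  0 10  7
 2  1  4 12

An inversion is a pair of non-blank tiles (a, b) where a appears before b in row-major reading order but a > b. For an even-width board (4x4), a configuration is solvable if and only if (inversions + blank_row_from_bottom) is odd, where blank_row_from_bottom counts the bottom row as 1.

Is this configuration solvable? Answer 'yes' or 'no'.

Inversions: 63
Blank is in row 2 (0-indexed from top), which is row 2 counting from the bottom (bottom = 1).
63 + 2 = 65, which is odd, so the puzzle is solvable.

Answer: yes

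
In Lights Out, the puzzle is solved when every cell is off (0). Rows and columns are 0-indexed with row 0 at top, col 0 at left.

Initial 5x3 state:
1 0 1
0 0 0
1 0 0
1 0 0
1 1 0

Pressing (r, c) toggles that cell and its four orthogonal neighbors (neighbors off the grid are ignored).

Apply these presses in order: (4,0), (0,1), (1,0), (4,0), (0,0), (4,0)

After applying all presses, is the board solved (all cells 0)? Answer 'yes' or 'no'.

Answer: yes

Derivation:
After press 1 at (4,0):
1 0 1
0 0 0
1 0 0
0 0 0
0 0 0

After press 2 at (0,1):
0 1 0
0 1 0
1 0 0
0 0 0
0 0 0

After press 3 at (1,0):
1 1 0
1 0 0
0 0 0
0 0 0
0 0 0

After press 4 at (4,0):
1 1 0
1 0 0
0 0 0
1 0 0
1 1 0

After press 5 at (0,0):
0 0 0
0 0 0
0 0 0
1 0 0
1 1 0

After press 6 at (4,0):
0 0 0
0 0 0
0 0 0
0 0 0
0 0 0

Lights still on: 0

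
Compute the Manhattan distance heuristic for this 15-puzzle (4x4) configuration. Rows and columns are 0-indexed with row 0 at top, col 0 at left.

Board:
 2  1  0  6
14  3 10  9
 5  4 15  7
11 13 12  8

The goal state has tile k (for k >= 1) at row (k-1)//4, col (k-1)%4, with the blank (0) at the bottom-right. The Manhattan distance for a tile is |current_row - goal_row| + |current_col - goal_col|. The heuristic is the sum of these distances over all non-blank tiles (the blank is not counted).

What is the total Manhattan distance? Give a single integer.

Answer: 32

Derivation:
Tile 2: (0,0)->(0,1) = 1
Tile 1: (0,1)->(0,0) = 1
Tile 6: (0,3)->(1,1) = 3
Tile 14: (1,0)->(3,1) = 3
Tile 3: (1,1)->(0,2) = 2
Tile 10: (1,2)->(2,1) = 2
Tile 9: (1,3)->(2,0) = 4
Tile 5: (2,0)->(1,0) = 1
Tile 4: (2,1)->(0,3) = 4
Tile 15: (2,2)->(3,2) = 1
Tile 7: (2,3)->(1,2) = 2
Tile 11: (3,0)->(2,2) = 3
Tile 13: (3,1)->(3,0) = 1
Tile 12: (3,2)->(2,3) = 2
Tile 8: (3,3)->(1,3) = 2
Sum: 1 + 1 + 3 + 3 + 2 + 2 + 4 + 1 + 4 + 1 + 2 + 3 + 1 + 2 + 2 = 32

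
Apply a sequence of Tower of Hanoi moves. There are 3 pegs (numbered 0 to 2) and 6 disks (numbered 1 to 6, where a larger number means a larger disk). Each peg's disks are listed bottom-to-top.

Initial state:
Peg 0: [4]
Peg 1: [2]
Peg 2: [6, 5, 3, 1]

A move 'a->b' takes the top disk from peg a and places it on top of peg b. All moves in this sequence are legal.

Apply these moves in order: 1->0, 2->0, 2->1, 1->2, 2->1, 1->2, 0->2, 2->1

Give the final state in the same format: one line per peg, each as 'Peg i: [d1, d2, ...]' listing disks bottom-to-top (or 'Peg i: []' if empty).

Answer: Peg 0: [4, 2]
Peg 1: [1]
Peg 2: [6, 5, 3]

Derivation:
After move 1 (1->0):
Peg 0: [4, 2]
Peg 1: []
Peg 2: [6, 5, 3, 1]

After move 2 (2->0):
Peg 0: [4, 2, 1]
Peg 1: []
Peg 2: [6, 5, 3]

After move 3 (2->1):
Peg 0: [4, 2, 1]
Peg 1: [3]
Peg 2: [6, 5]

After move 4 (1->2):
Peg 0: [4, 2, 1]
Peg 1: []
Peg 2: [6, 5, 3]

After move 5 (2->1):
Peg 0: [4, 2, 1]
Peg 1: [3]
Peg 2: [6, 5]

After move 6 (1->2):
Peg 0: [4, 2, 1]
Peg 1: []
Peg 2: [6, 5, 3]

After move 7 (0->2):
Peg 0: [4, 2]
Peg 1: []
Peg 2: [6, 5, 3, 1]

After move 8 (2->1):
Peg 0: [4, 2]
Peg 1: [1]
Peg 2: [6, 5, 3]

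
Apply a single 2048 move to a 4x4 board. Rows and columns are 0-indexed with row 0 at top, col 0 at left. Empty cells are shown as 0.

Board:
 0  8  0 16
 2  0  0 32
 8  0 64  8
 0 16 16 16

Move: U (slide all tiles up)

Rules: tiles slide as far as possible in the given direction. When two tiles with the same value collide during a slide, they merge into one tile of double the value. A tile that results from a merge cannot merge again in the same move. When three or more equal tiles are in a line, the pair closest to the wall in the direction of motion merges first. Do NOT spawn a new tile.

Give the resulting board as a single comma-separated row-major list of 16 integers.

Answer: 2, 8, 64, 16, 8, 16, 16, 32, 0, 0, 0, 8, 0, 0, 0, 16

Derivation:
Slide up:
col 0: [0, 2, 8, 0] -> [2, 8, 0, 0]
col 1: [8, 0, 0, 16] -> [8, 16, 0, 0]
col 2: [0, 0, 64, 16] -> [64, 16, 0, 0]
col 3: [16, 32, 8, 16] -> [16, 32, 8, 16]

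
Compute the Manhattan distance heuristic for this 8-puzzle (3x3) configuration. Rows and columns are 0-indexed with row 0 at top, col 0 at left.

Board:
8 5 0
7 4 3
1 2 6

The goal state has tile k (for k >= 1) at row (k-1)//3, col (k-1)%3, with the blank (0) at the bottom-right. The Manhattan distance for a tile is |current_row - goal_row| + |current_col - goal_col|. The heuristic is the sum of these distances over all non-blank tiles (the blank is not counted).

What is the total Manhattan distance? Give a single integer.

Answer: 12

Derivation:
Tile 8: at (0,0), goal (2,1), distance |0-2|+|0-1| = 3
Tile 5: at (0,1), goal (1,1), distance |0-1|+|1-1| = 1
Tile 7: at (1,0), goal (2,0), distance |1-2|+|0-0| = 1
Tile 4: at (1,1), goal (1,0), distance |1-1|+|1-0| = 1
Tile 3: at (1,2), goal (0,2), distance |1-0|+|2-2| = 1
Tile 1: at (2,0), goal (0,0), distance |2-0|+|0-0| = 2
Tile 2: at (2,1), goal (0,1), distance |2-0|+|1-1| = 2
Tile 6: at (2,2), goal (1,2), distance |2-1|+|2-2| = 1
Sum: 3 + 1 + 1 + 1 + 1 + 2 + 2 + 1 = 12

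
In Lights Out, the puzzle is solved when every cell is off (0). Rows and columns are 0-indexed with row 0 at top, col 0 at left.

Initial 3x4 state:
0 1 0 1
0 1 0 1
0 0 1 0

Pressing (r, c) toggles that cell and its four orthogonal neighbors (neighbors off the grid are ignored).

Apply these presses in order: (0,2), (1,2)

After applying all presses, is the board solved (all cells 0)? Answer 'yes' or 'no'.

After press 1 at (0,2):
0 0 1 0
0 1 1 1
0 0 1 0

After press 2 at (1,2):
0 0 0 0
0 0 0 0
0 0 0 0

Lights still on: 0

Answer: yes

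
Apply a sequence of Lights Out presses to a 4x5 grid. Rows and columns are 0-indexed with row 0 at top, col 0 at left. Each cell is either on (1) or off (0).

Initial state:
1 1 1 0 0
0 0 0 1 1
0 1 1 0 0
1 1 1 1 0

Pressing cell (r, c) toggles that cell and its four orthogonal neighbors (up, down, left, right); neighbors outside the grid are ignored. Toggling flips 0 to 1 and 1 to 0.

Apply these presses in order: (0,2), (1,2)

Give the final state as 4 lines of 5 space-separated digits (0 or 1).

After press 1 at (0,2):
1 0 0 1 0
0 0 1 1 1
0 1 1 0 0
1 1 1 1 0

After press 2 at (1,2):
1 0 1 1 0
0 1 0 0 1
0 1 0 0 0
1 1 1 1 0

Answer: 1 0 1 1 0
0 1 0 0 1
0 1 0 0 0
1 1 1 1 0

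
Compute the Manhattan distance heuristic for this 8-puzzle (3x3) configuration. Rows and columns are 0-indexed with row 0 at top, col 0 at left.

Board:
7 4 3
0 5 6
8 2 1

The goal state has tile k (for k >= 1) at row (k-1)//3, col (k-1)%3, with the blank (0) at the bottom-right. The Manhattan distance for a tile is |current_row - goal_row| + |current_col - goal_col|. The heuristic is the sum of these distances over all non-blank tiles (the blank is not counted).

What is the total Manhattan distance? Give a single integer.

Answer: 11

Derivation:
Tile 7: (0,0)->(2,0) = 2
Tile 4: (0,1)->(1,0) = 2
Tile 3: (0,2)->(0,2) = 0
Tile 5: (1,1)->(1,1) = 0
Tile 6: (1,2)->(1,2) = 0
Tile 8: (2,0)->(2,1) = 1
Tile 2: (2,1)->(0,1) = 2
Tile 1: (2,2)->(0,0) = 4
Sum: 2 + 2 + 0 + 0 + 0 + 1 + 2 + 4 = 11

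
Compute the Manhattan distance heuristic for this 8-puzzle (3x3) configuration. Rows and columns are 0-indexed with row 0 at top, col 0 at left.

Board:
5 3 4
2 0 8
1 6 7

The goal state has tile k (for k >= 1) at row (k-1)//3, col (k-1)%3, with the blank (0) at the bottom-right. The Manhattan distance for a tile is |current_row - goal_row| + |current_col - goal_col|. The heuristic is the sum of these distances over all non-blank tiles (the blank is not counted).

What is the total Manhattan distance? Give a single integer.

Tile 5: at (0,0), goal (1,1), distance |0-1|+|0-1| = 2
Tile 3: at (0,1), goal (0,2), distance |0-0|+|1-2| = 1
Tile 4: at (0,2), goal (1,0), distance |0-1|+|2-0| = 3
Tile 2: at (1,0), goal (0,1), distance |1-0|+|0-1| = 2
Tile 8: at (1,2), goal (2,1), distance |1-2|+|2-1| = 2
Tile 1: at (2,0), goal (0,0), distance |2-0|+|0-0| = 2
Tile 6: at (2,1), goal (1,2), distance |2-1|+|1-2| = 2
Tile 7: at (2,2), goal (2,0), distance |2-2|+|2-0| = 2
Sum: 2 + 1 + 3 + 2 + 2 + 2 + 2 + 2 = 16

Answer: 16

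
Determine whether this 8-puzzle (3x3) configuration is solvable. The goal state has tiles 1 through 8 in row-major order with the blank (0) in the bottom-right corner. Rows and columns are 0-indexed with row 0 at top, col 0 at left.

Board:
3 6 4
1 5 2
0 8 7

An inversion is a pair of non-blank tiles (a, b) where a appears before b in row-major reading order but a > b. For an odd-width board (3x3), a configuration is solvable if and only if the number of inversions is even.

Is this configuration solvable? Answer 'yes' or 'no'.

Inversions (pairs i<j in row-major order where tile[i] > tile[j] > 0): 10
10 is even, so the puzzle is solvable.

Answer: yes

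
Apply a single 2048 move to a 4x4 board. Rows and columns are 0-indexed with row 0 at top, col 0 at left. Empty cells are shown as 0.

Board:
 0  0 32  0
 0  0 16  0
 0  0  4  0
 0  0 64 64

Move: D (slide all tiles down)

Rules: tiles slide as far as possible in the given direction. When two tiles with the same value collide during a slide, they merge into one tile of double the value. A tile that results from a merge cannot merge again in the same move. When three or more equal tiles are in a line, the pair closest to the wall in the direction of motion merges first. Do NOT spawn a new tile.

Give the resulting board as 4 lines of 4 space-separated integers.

Answer:  0  0 32  0
 0  0 16  0
 0  0  4  0
 0  0 64 64

Derivation:
Slide down:
col 0: [0, 0, 0, 0] -> [0, 0, 0, 0]
col 1: [0, 0, 0, 0] -> [0, 0, 0, 0]
col 2: [32, 16, 4, 64] -> [32, 16, 4, 64]
col 3: [0, 0, 0, 64] -> [0, 0, 0, 64]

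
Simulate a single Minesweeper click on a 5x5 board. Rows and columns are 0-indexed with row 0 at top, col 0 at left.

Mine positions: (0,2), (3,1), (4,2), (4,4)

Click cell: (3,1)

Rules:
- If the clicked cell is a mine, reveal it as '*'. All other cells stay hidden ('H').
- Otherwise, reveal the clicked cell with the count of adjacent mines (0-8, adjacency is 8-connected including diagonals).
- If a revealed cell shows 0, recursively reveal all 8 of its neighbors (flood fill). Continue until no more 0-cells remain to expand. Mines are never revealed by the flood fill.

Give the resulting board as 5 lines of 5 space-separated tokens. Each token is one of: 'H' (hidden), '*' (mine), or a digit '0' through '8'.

H H H H H
H H H H H
H H H H H
H * H H H
H H H H H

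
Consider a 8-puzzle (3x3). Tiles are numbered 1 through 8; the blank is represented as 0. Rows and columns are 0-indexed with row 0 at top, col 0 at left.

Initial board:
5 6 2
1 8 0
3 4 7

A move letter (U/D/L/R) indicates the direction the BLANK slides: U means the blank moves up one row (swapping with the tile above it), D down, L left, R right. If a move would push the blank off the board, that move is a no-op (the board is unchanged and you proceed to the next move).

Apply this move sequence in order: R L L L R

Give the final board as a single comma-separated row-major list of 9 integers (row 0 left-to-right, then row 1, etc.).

Answer: 5, 6, 2, 1, 0, 8, 3, 4, 7

Derivation:
After move 1 (R):
5 6 2
1 8 0
3 4 7

After move 2 (L):
5 6 2
1 0 8
3 4 7

After move 3 (L):
5 6 2
0 1 8
3 4 7

After move 4 (L):
5 6 2
0 1 8
3 4 7

After move 5 (R):
5 6 2
1 0 8
3 4 7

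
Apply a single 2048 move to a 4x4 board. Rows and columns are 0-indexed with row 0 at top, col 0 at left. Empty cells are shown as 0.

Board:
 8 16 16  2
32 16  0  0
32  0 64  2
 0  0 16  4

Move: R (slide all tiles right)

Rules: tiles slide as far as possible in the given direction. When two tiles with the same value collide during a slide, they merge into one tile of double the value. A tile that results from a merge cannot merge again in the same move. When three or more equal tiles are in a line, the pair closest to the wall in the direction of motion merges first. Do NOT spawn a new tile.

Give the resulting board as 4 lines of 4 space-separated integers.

Slide right:
row 0: [8, 16, 16, 2] -> [0, 8, 32, 2]
row 1: [32, 16, 0, 0] -> [0, 0, 32, 16]
row 2: [32, 0, 64, 2] -> [0, 32, 64, 2]
row 3: [0, 0, 16, 4] -> [0, 0, 16, 4]

Answer:  0  8 32  2
 0  0 32 16
 0 32 64  2
 0  0 16  4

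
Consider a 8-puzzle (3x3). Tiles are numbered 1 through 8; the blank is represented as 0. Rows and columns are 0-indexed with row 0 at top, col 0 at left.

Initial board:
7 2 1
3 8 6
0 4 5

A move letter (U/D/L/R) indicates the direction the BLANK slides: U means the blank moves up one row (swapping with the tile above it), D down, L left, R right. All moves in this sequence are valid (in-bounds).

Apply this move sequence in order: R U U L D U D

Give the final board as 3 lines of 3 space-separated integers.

After move 1 (R):
7 2 1
3 8 6
4 0 5

After move 2 (U):
7 2 1
3 0 6
4 8 5

After move 3 (U):
7 0 1
3 2 6
4 8 5

After move 4 (L):
0 7 1
3 2 6
4 8 5

After move 5 (D):
3 7 1
0 2 6
4 8 5

After move 6 (U):
0 7 1
3 2 6
4 8 5

After move 7 (D):
3 7 1
0 2 6
4 8 5

Answer: 3 7 1
0 2 6
4 8 5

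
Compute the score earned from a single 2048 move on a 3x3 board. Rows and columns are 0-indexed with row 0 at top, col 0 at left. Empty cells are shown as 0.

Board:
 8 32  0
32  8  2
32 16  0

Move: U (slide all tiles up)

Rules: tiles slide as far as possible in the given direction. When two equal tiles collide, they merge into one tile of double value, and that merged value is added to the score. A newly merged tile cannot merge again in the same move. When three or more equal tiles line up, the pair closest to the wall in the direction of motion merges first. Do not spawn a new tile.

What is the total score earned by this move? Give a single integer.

Slide up:
col 0: [8, 32, 32] -> [8, 64, 0]  score +64 (running 64)
col 1: [32, 8, 16] -> [32, 8, 16]  score +0 (running 64)
col 2: [0, 2, 0] -> [2, 0, 0]  score +0 (running 64)
Board after move:
 8 32  2
64  8  0
 0 16  0

Answer: 64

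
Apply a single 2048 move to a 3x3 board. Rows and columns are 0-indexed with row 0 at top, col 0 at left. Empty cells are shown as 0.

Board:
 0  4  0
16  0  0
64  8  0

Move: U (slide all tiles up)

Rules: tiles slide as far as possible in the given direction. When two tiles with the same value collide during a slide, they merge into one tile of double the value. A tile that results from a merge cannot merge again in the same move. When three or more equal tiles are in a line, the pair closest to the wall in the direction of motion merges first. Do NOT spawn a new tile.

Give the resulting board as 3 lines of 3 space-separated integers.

Answer: 16  4  0
64  8  0
 0  0  0

Derivation:
Slide up:
col 0: [0, 16, 64] -> [16, 64, 0]
col 1: [4, 0, 8] -> [4, 8, 0]
col 2: [0, 0, 0] -> [0, 0, 0]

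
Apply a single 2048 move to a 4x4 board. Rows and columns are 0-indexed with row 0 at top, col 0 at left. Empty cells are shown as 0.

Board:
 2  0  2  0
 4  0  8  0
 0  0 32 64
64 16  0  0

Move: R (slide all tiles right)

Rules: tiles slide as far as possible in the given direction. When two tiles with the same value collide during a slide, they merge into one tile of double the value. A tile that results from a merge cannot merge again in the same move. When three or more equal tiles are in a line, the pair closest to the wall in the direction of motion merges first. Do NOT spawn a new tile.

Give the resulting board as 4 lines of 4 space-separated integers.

Answer:  0  0  0  4
 0  0  4  8
 0  0 32 64
 0  0 64 16

Derivation:
Slide right:
row 0: [2, 0, 2, 0] -> [0, 0, 0, 4]
row 1: [4, 0, 8, 0] -> [0, 0, 4, 8]
row 2: [0, 0, 32, 64] -> [0, 0, 32, 64]
row 3: [64, 16, 0, 0] -> [0, 0, 64, 16]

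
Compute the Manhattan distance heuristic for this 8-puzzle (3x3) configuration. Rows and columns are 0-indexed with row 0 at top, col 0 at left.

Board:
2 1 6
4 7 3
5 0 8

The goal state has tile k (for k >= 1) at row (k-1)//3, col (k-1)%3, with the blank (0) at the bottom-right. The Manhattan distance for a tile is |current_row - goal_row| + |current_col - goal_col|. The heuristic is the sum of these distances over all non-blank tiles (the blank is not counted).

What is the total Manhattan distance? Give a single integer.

Answer: 9

Derivation:
Tile 2: at (0,0), goal (0,1), distance |0-0|+|0-1| = 1
Tile 1: at (0,1), goal (0,0), distance |0-0|+|1-0| = 1
Tile 6: at (0,2), goal (1,2), distance |0-1|+|2-2| = 1
Tile 4: at (1,0), goal (1,0), distance |1-1|+|0-0| = 0
Tile 7: at (1,1), goal (2,0), distance |1-2|+|1-0| = 2
Tile 3: at (1,2), goal (0,2), distance |1-0|+|2-2| = 1
Tile 5: at (2,0), goal (1,1), distance |2-1|+|0-1| = 2
Tile 8: at (2,2), goal (2,1), distance |2-2|+|2-1| = 1
Sum: 1 + 1 + 1 + 0 + 2 + 1 + 2 + 1 = 9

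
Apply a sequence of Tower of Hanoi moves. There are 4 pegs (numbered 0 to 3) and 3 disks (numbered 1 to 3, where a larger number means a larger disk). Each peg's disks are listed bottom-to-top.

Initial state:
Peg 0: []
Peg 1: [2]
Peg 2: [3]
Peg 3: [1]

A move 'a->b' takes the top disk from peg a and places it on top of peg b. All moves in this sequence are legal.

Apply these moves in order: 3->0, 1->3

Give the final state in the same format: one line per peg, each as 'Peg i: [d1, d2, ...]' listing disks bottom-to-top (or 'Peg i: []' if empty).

Answer: Peg 0: [1]
Peg 1: []
Peg 2: [3]
Peg 3: [2]

Derivation:
After move 1 (3->0):
Peg 0: [1]
Peg 1: [2]
Peg 2: [3]
Peg 3: []

After move 2 (1->3):
Peg 0: [1]
Peg 1: []
Peg 2: [3]
Peg 3: [2]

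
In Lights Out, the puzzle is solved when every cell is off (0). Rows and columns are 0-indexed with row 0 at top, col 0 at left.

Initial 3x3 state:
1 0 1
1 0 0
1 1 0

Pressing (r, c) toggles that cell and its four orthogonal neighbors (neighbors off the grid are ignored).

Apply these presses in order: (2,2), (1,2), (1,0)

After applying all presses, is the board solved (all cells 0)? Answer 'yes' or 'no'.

After press 1 at (2,2):
1 0 1
1 0 1
1 0 1

After press 2 at (1,2):
1 0 0
1 1 0
1 0 0

After press 3 at (1,0):
0 0 0
0 0 0
0 0 0

Lights still on: 0

Answer: yes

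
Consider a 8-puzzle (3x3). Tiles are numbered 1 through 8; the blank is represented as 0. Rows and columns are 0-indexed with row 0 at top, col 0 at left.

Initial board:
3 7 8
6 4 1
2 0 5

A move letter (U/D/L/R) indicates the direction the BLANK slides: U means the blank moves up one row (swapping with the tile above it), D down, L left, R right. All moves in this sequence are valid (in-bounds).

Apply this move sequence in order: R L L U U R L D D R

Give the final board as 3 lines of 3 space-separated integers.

After move 1 (R):
3 7 8
6 4 1
2 5 0

After move 2 (L):
3 7 8
6 4 1
2 0 5

After move 3 (L):
3 7 8
6 4 1
0 2 5

After move 4 (U):
3 7 8
0 4 1
6 2 5

After move 5 (U):
0 7 8
3 4 1
6 2 5

After move 6 (R):
7 0 8
3 4 1
6 2 5

After move 7 (L):
0 7 8
3 4 1
6 2 5

After move 8 (D):
3 7 8
0 4 1
6 2 5

After move 9 (D):
3 7 8
6 4 1
0 2 5

After move 10 (R):
3 7 8
6 4 1
2 0 5

Answer: 3 7 8
6 4 1
2 0 5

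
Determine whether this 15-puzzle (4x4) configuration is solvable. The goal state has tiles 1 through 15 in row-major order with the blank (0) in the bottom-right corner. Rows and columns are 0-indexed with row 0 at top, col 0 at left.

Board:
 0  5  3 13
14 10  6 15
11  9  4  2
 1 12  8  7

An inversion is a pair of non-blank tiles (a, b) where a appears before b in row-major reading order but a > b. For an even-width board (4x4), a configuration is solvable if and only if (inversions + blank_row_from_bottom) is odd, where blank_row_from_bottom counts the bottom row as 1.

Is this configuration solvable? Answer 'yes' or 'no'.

Inversions: 61
Blank is in row 0 (0-indexed from top), which is row 4 counting from the bottom (bottom = 1).
61 + 4 = 65, which is odd, so the puzzle is solvable.

Answer: yes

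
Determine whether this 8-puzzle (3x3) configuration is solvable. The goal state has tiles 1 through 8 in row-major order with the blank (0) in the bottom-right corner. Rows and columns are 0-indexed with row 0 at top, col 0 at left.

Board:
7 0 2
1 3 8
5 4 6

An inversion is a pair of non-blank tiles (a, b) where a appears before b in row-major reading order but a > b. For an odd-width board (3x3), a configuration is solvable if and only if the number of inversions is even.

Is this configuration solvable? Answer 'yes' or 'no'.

Answer: no

Derivation:
Inversions (pairs i<j in row-major order where tile[i] > tile[j] > 0): 11
11 is odd, so the puzzle is not solvable.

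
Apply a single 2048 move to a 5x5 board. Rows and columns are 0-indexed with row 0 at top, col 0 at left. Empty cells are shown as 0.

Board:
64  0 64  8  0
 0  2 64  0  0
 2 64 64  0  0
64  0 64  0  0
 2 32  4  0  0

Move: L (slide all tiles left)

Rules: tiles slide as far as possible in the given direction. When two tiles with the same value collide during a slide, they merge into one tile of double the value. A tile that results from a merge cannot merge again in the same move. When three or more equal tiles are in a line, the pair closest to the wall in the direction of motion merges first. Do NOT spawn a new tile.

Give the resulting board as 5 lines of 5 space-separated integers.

Answer: 128   8   0   0   0
  2  64   0   0   0
  2 128   0   0   0
128   0   0   0   0
  2  32   4   0   0

Derivation:
Slide left:
row 0: [64, 0, 64, 8, 0] -> [128, 8, 0, 0, 0]
row 1: [0, 2, 64, 0, 0] -> [2, 64, 0, 0, 0]
row 2: [2, 64, 64, 0, 0] -> [2, 128, 0, 0, 0]
row 3: [64, 0, 64, 0, 0] -> [128, 0, 0, 0, 0]
row 4: [2, 32, 4, 0, 0] -> [2, 32, 4, 0, 0]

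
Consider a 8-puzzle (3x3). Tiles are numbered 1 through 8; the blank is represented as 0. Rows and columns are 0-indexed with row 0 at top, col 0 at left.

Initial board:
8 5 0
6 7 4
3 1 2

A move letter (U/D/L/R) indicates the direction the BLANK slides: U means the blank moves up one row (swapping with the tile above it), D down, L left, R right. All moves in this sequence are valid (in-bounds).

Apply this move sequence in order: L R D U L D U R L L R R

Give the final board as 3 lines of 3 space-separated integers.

After move 1 (L):
8 0 5
6 7 4
3 1 2

After move 2 (R):
8 5 0
6 7 4
3 1 2

After move 3 (D):
8 5 4
6 7 0
3 1 2

After move 4 (U):
8 5 0
6 7 4
3 1 2

After move 5 (L):
8 0 5
6 7 4
3 1 2

After move 6 (D):
8 7 5
6 0 4
3 1 2

After move 7 (U):
8 0 5
6 7 4
3 1 2

After move 8 (R):
8 5 0
6 7 4
3 1 2

After move 9 (L):
8 0 5
6 7 4
3 1 2

After move 10 (L):
0 8 5
6 7 4
3 1 2

After move 11 (R):
8 0 5
6 7 4
3 1 2

After move 12 (R):
8 5 0
6 7 4
3 1 2

Answer: 8 5 0
6 7 4
3 1 2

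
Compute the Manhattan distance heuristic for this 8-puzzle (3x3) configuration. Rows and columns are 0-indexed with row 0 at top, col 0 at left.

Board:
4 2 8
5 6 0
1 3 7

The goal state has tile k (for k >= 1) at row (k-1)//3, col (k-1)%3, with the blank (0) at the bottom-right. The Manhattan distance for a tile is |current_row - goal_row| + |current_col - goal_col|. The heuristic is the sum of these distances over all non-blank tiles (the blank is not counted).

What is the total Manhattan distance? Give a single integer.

Answer: 13

Derivation:
Tile 4: (0,0)->(1,0) = 1
Tile 2: (0,1)->(0,1) = 0
Tile 8: (0,2)->(2,1) = 3
Tile 5: (1,0)->(1,1) = 1
Tile 6: (1,1)->(1,2) = 1
Tile 1: (2,0)->(0,0) = 2
Tile 3: (2,1)->(0,2) = 3
Tile 7: (2,2)->(2,0) = 2
Sum: 1 + 0 + 3 + 1 + 1 + 2 + 3 + 2 = 13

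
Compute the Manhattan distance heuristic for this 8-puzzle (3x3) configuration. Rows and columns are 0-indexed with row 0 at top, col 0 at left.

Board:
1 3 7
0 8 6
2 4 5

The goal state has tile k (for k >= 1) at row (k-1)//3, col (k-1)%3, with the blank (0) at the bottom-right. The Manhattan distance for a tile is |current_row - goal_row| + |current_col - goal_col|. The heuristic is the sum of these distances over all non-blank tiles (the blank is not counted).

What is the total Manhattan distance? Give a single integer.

Tile 1: (0,0)->(0,0) = 0
Tile 3: (0,1)->(0,2) = 1
Tile 7: (0,2)->(2,0) = 4
Tile 8: (1,1)->(2,1) = 1
Tile 6: (1,2)->(1,2) = 0
Tile 2: (2,0)->(0,1) = 3
Tile 4: (2,1)->(1,0) = 2
Tile 5: (2,2)->(1,1) = 2
Sum: 0 + 1 + 4 + 1 + 0 + 3 + 2 + 2 = 13

Answer: 13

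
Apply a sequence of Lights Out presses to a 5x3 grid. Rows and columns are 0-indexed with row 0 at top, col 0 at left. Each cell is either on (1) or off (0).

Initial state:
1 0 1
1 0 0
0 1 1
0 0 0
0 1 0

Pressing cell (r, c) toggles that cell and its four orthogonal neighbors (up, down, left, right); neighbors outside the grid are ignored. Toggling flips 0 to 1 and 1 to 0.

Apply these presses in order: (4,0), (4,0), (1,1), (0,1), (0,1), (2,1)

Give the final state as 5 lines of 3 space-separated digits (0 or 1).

After press 1 at (4,0):
1 0 1
1 0 0
0 1 1
1 0 0
1 0 0

After press 2 at (4,0):
1 0 1
1 0 0
0 1 1
0 0 0
0 1 0

After press 3 at (1,1):
1 1 1
0 1 1
0 0 1
0 0 0
0 1 0

After press 4 at (0,1):
0 0 0
0 0 1
0 0 1
0 0 0
0 1 0

After press 5 at (0,1):
1 1 1
0 1 1
0 0 1
0 0 0
0 1 0

After press 6 at (2,1):
1 1 1
0 0 1
1 1 0
0 1 0
0 1 0

Answer: 1 1 1
0 0 1
1 1 0
0 1 0
0 1 0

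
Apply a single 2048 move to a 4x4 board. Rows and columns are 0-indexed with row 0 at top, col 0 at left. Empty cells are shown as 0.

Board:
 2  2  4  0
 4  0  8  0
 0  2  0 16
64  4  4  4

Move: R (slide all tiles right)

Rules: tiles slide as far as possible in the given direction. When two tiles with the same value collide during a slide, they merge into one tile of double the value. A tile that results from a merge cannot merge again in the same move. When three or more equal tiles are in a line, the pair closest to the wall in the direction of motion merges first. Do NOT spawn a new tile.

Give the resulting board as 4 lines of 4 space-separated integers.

Slide right:
row 0: [2, 2, 4, 0] -> [0, 0, 4, 4]
row 1: [4, 0, 8, 0] -> [0, 0, 4, 8]
row 2: [0, 2, 0, 16] -> [0, 0, 2, 16]
row 3: [64, 4, 4, 4] -> [0, 64, 4, 8]

Answer:  0  0  4  4
 0  0  4  8
 0  0  2 16
 0 64  4  8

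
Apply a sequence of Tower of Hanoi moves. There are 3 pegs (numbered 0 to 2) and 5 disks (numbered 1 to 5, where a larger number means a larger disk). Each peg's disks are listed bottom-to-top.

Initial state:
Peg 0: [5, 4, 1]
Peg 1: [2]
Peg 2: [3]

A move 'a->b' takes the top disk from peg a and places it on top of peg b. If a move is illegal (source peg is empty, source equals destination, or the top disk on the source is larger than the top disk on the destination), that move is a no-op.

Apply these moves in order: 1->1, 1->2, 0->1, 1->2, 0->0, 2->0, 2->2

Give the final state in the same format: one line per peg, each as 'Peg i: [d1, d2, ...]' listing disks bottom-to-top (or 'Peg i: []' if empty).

Answer: Peg 0: [5, 4, 1]
Peg 1: []
Peg 2: [3, 2]

Derivation:
After move 1 (1->1):
Peg 0: [5, 4, 1]
Peg 1: [2]
Peg 2: [3]

After move 2 (1->2):
Peg 0: [5, 4, 1]
Peg 1: []
Peg 2: [3, 2]

After move 3 (0->1):
Peg 0: [5, 4]
Peg 1: [1]
Peg 2: [3, 2]

After move 4 (1->2):
Peg 0: [5, 4]
Peg 1: []
Peg 2: [3, 2, 1]

After move 5 (0->0):
Peg 0: [5, 4]
Peg 1: []
Peg 2: [3, 2, 1]

After move 6 (2->0):
Peg 0: [5, 4, 1]
Peg 1: []
Peg 2: [3, 2]

After move 7 (2->2):
Peg 0: [5, 4, 1]
Peg 1: []
Peg 2: [3, 2]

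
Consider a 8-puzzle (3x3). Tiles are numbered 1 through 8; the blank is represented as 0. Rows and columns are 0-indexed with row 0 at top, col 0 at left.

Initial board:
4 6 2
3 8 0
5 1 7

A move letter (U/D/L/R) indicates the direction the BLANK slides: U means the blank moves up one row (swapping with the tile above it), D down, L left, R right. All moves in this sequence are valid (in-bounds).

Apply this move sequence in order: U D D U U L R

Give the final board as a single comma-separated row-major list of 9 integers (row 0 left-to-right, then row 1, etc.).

Answer: 4, 6, 0, 3, 8, 2, 5, 1, 7

Derivation:
After move 1 (U):
4 6 0
3 8 2
5 1 7

After move 2 (D):
4 6 2
3 8 0
5 1 7

After move 3 (D):
4 6 2
3 8 7
5 1 0

After move 4 (U):
4 6 2
3 8 0
5 1 7

After move 5 (U):
4 6 0
3 8 2
5 1 7

After move 6 (L):
4 0 6
3 8 2
5 1 7

After move 7 (R):
4 6 0
3 8 2
5 1 7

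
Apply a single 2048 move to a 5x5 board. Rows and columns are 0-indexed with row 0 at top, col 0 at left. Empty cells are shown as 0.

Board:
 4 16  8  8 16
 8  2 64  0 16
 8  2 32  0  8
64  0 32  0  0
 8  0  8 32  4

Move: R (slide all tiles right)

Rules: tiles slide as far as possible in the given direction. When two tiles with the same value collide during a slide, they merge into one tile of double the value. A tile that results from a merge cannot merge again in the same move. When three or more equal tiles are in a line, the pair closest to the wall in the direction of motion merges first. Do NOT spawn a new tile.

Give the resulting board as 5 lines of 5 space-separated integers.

Answer:  0  4 16 16 16
 0  8  2 64 16
 0  8  2 32  8
 0  0  0 64 32
 0  0 16 32  4

Derivation:
Slide right:
row 0: [4, 16, 8, 8, 16] -> [0, 4, 16, 16, 16]
row 1: [8, 2, 64, 0, 16] -> [0, 8, 2, 64, 16]
row 2: [8, 2, 32, 0, 8] -> [0, 8, 2, 32, 8]
row 3: [64, 0, 32, 0, 0] -> [0, 0, 0, 64, 32]
row 4: [8, 0, 8, 32, 4] -> [0, 0, 16, 32, 4]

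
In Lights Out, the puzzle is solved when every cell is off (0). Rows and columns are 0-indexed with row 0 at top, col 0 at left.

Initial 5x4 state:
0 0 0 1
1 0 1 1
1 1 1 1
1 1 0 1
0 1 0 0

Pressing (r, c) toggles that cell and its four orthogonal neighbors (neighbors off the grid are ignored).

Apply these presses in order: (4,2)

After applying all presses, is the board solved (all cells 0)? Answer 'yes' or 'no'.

Answer: no

Derivation:
After press 1 at (4,2):
0 0 0 1
1 0 1 1
1 1 1 1
1 1 1 1
0 0 1 1

Lights still on: 14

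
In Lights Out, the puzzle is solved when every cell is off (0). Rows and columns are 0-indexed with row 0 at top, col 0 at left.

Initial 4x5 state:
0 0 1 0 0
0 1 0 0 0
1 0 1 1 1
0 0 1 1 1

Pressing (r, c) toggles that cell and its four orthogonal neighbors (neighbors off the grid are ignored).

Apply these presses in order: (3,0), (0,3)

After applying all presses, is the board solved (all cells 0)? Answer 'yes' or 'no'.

After press 1 at (3,0):
0 0 1 0 0
0 1 0 0 0
0 0 1 1 1
1 1 1 1 1

After press 2 at (0,3):
0 0 0 1 1
0 1 0 1 0
0 0 1 1 1
1 1 1 1 1

Lights still on: 12

Answer: no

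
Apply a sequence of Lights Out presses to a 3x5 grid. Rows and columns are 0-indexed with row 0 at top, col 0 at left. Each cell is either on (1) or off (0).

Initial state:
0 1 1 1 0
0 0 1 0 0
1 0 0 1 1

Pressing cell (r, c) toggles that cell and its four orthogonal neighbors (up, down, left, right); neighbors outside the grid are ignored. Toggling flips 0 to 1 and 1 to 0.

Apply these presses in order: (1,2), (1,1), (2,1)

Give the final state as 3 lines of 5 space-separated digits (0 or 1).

Answer: 0 0 0 1 0
1 1 1 1 0
0 0 0 1 1

Derivation:
After press 1 at (1,2):
0 1 0 1 0
0 1 0 1 0
1 0 1 1 1

After press 2 at (1,1):
0 0 0 1 0
1 0 1 1 0
1 1 1 1 1

After press 3 at (2,1):
0 0 0 1 0
1 1 1 1 0
0 0 0 1 1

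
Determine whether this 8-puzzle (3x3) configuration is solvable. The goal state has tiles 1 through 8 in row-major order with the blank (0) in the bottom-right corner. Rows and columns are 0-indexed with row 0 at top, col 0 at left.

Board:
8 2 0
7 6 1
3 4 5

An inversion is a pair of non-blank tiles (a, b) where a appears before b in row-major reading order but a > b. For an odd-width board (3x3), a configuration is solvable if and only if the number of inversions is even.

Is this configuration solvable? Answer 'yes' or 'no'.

Answer: no

Derivation:
Inversions (pairs i<j in row-major order where tile[i] > tile[j] > 0): 17
17 is odd, so the puzzle is not solvable.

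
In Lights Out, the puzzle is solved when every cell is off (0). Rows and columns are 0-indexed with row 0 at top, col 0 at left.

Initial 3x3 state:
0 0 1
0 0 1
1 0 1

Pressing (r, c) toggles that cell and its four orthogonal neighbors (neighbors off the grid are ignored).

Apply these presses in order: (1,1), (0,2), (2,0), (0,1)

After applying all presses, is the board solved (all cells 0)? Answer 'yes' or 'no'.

Answer: no

Derivation:
After press 1 at (1,1):
0 1 1
1 1 0
1 1 1

After press 2 at (0,2):
0 0 0
1 1 1
1 1 1

After press 3 at (2,0):
0 0 0
0 1 1
0 0 1

After press 4 at (0,1):
1 1 1
0 0 1
0 0 1

Lights still on: 5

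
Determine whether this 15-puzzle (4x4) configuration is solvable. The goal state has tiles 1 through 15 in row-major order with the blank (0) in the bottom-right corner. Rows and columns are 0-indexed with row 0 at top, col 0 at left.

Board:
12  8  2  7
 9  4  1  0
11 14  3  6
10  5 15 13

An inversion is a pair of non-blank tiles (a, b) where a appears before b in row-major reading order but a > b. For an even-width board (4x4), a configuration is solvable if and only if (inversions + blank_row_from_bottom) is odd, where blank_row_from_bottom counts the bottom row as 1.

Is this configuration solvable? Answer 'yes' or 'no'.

Answer: no

Derivation:
Inversions: 43
Blank is in row 1 (0-indexed from top), which is row 3 counting from the bottom (bottom = 1).
43 + 3 = 46, which is even, so the puzzle is not solvable.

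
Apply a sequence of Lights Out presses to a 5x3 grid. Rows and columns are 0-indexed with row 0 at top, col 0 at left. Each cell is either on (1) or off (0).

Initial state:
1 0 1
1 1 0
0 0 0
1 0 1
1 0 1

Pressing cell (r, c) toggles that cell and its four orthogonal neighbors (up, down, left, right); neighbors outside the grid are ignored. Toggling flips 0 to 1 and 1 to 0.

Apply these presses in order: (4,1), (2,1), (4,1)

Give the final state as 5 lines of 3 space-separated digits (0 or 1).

After press 1 at (4,1):
1 0 1
1 1 0
0 0 0
1 1 1
0 1 0

After press 2 at (2,1):
1 0 1
1 0 0
1 1 1
1 0 1
0 1 0

After press 3 at (4,1):
1 0 1
1 0 0
1 1 1
1 1 1
1 0 1

Answer: 1 0 1
1 0 0
1 1 1
1 1 1
1 0 1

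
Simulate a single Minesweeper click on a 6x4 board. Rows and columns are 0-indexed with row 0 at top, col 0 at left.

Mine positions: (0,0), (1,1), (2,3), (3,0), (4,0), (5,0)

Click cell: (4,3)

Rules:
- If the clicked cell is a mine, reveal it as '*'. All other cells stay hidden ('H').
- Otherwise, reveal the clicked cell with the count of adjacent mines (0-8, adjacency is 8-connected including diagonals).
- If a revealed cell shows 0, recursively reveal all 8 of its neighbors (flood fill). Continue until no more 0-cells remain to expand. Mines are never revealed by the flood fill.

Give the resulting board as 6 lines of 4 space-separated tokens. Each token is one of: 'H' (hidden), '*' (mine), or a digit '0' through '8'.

H H H H
H H H H
H H H H
H 2 1 1
H 3 0 0
H 2 0 0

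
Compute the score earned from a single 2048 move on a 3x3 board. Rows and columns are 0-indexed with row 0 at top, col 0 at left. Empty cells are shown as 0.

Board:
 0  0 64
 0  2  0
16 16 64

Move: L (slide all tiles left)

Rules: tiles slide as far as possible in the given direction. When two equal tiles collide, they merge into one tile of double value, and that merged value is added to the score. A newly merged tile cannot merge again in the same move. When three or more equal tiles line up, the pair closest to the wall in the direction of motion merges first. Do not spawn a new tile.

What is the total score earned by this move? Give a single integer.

Answer: 32

Derivation:
Slide left:
row 0: [0, 0, 64] -> [64, 0, 0]  score +0 (running 0)
row 1: [0, 2, 0] -> [2, 0, 0]  score +0 (running 0)
row 2: [16, 16, 64] -> [32, 64, 0]  score +32 (running 32)
Board after move:
64  0  0
 2  0  0
32 64  0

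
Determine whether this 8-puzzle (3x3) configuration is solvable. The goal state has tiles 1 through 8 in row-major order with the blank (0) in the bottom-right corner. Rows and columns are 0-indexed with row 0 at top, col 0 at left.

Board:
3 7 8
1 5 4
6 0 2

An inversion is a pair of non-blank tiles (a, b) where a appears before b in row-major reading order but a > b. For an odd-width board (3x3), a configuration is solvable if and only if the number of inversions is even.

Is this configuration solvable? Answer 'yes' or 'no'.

Inversions (pairs i<j in row-major order where tile[i] > tile[j] > 0): 16
16 is even, so the puzzle is solvable.

Answer: yes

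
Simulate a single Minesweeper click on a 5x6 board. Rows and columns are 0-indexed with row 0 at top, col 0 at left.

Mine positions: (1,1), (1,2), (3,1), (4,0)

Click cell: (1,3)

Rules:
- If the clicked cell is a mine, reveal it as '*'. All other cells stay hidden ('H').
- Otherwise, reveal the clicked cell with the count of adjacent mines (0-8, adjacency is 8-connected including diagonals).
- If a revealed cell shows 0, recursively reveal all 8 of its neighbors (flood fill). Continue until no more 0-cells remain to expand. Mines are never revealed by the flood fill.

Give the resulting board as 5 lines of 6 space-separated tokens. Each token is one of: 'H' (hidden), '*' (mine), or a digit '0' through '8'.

H H H H H H
H H H 1 H H
H H H H H H
H H H H H H
H H H H H H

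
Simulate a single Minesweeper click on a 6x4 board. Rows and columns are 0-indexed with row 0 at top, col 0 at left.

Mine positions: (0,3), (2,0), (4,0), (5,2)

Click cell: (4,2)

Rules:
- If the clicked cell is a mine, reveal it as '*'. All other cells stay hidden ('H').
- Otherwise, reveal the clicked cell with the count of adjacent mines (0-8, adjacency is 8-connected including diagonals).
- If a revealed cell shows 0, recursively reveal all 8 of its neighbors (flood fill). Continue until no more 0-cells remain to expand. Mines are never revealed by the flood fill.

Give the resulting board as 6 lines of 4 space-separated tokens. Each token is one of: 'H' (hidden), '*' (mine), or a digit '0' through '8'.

H H H H
H H H H
H H H H
H H H H
H H 1 H
H H H H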